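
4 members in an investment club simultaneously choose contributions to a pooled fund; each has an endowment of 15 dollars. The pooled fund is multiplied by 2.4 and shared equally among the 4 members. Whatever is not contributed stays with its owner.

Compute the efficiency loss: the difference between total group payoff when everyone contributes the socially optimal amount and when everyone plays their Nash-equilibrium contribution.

84.00 dollars

Each contributed unit returns 2.4/4 = 0.6000 to its contributor — below 1 — so contributing 0 is dominant for every player. At the Nash equilibrium everyone keeps their 15, and the group total is 4 × 15 = 60.
Each contributed unit returns 2.400 to the group as a whole (0.6000 to each of 4 players), which exceeds 1, so the social optimum is full contribution: group total = 2.400 × 60 = 144.00.
Efficiency loss = 144.00 − 60 = 84.00.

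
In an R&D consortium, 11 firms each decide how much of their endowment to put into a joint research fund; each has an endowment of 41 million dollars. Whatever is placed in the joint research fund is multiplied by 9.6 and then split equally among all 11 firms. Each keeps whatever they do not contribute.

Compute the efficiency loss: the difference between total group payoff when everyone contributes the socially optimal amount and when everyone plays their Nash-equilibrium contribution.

Each contributed unit returns 9.6/11 = 0.8727 to its contributor — below 1 — so contributing 0 is dominant for every player. At the Nash equilibrium everyone keeps their 41, and the group total is 11 × 41 = 451.
Each contributed unit returns 9.600 to the group as a whole (0.8727 to each of 11 players), which exceeds 1, so the social optimum is full contribution: group total = 9.600 × 451 = 4329.60.
Efficiency loss = 4329.60 − 451 = 3878.60.

3878.60 million dollars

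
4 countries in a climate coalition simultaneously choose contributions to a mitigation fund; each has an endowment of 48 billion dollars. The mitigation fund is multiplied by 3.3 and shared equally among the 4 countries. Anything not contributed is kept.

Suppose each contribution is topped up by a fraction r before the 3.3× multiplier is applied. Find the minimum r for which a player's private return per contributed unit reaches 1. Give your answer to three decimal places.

With matching at rate r, one contributed unit becomes (1 + r) in the mitigation fund and returns 3.3 × (1 + r) / 4 to the contributor.
Setting this equal to 1: 1 + r = 4/3.3 = 1.2121.
So the minimum matching rate is r = 1.2121 − 1 = 0.212.

0.212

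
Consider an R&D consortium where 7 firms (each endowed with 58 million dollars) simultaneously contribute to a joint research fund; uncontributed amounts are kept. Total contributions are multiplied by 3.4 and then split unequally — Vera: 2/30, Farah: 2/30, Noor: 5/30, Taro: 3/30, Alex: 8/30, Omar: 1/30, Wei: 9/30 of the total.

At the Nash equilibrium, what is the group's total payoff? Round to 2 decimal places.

Each unit j contributes comes back to j as 3.4 × (j's share), so j prefers to contribute only if that share exceeds 1/3.4 = 0.2941; otherwise keeping the unit dominates.
Only Wei (9/30) clears that bar, contributing 58; the remaining 6 contribute 0. Total contributed: 58.
The joint research fund pays out 3.4 × 58 = 197.20 in total (split across the unequal shares, but the aggregate is all that matters for the group sum).
The 6 free-riders keep 58 each, adding 348. Group total = 348 + 197.20 = 545.20.

545.20 million dollars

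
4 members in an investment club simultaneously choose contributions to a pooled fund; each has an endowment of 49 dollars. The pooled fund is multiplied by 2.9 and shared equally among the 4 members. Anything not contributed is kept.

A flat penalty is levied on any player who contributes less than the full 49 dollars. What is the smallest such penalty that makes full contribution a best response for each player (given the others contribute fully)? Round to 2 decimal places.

Given the others contribute fully, the best deviation is to contribute 0 (any partial contribution still incurs the fine and gives up units whose private return 0.7250 is below 1).
Deviating from 49 to 0 saves 49 dollars but forfeits the deviator's share of the drop in the pooled fund: 2.9/4 × 49 = 35.52.
So the deviation gain is 49 − 35.52 = 13.48, and the fine must be at least 13.48 dollars to wipe it out.

13.48 dollars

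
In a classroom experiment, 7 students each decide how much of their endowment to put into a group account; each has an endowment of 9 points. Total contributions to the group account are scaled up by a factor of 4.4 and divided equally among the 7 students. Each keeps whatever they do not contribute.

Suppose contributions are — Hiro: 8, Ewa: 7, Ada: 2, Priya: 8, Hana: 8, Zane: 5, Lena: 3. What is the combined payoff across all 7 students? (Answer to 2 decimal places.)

202.40 points

Total contributed: 8 + 7 + 2 + 8 + 8 + 5 + 3 = 41; total kept: 7 × 9 − 41 = 22.
The group account pays out 4.4 × 41 = 180.40 in aggregate.
Group total = 22 + 180.40 = 202.40.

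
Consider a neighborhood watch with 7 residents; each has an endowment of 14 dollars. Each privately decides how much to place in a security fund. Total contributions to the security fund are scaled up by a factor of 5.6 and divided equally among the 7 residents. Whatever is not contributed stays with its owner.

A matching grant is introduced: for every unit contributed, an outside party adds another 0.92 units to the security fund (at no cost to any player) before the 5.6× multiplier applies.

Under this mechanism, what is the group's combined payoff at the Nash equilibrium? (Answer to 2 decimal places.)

1053.70 dollars

The effective private return per unit is now 5.6 × 1.92 / 7 = 1.5360 > 1, so every player's dominant strategy flips to full contribution.
So the Nash equilibrium is full contribution by all 7; the group earns 5.6 × 1.92 × 98 = 1053.70.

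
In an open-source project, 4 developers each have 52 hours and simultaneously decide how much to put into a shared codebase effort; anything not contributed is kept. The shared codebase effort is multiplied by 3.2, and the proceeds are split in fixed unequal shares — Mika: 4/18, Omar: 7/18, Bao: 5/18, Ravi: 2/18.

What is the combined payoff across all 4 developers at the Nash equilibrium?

322.40 hours

A player with share s gets back 3.2·s per unit contributed, so full contribution is dominant for anyone with s > 1/3.2 = 0.3125 and zero contribution is dominant for anyone below.
Only Omar (7/18) clears that bar, contributing 52; the remaining 3 contribute 0. Total contributed: 52.
The shared codebase effort pays out 3.2 × 52 = 166.40 in total (split across the unequal shares, but the aggregate is all that matters for the group sum).
The 3 free-riders keep 52 each, adding 156. Group total = 156 + 166.40 = 322.40.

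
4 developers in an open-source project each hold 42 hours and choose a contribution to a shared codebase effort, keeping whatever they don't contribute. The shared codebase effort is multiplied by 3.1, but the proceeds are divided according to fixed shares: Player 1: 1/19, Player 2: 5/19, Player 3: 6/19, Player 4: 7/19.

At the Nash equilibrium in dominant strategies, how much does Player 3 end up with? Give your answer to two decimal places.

Player j's private return per contributed unit is 3.1 × (j's share). Contributing is weakly dominant for j when that share is at least 1/3.1 = 0.3226, and contributing 0 is dominant otherwise.
The only share above 0.3226 is Player 4's 7/19, contributing 42; the remaining 3 contribute 0. Total contributed: 42.
Player 3 keeps 42 and receives 3.1 × 42 × 6/19 = 41.12 from the shared codebase effort, for a payoff of 83.12.

83.12 hours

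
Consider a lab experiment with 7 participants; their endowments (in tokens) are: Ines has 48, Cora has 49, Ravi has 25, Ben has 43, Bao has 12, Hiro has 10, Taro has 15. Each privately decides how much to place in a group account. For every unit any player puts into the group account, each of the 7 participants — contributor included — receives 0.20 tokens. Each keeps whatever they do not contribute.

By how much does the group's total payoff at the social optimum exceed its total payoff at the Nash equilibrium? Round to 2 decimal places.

The private return per contributed unit is 0.20 < 1 for everyone, so the Nash equilibrium is zero contribution and the group total is Σ E_j = 48 + 49 + 25 + 43 + 12 + 10 + 15 = 202.
Each contributed unit returns 1.400 to the group, so the social optimum is full contribution by everyone: group total = 1.400 × 202 = 282.80.
Efficiency loss = (1.400 − 1) × 202 = 80.80.

80.80 tokens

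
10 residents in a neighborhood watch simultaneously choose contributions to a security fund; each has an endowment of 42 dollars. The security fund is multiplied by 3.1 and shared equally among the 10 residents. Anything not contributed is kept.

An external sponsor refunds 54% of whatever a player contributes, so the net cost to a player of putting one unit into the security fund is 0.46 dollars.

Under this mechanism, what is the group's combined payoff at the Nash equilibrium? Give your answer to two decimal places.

420.00 dollars

Even with the mechanism, each unit contributed returns only (3.1/10) / 0.46 = 0.6739 per unit of net cost, so contributing nothing is still dominant.
At the Nash equilibrium no one contributes; group total payoff = 10 × 42 = 420.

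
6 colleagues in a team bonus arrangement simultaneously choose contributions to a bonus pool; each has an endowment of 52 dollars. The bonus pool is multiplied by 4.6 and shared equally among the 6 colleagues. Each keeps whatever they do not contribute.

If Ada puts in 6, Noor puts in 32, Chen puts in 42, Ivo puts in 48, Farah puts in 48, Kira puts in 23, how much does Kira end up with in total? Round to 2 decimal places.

181.57 dollars

Total contributed: 6 + 32 + 42 + 48 + 48 + 23 = 199.
Each receives 4.6 × 199 / 6 = 152.57 from the bonus pool.
Kira keeps 52 − 23 = 29, so Kira's payoff is 29 + 152.57 = 181.57.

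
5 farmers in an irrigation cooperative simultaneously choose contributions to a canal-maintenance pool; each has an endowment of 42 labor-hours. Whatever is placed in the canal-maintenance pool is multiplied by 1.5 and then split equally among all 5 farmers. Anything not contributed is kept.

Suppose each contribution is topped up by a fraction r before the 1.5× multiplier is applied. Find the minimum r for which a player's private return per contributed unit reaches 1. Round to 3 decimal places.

2.333

With matching at rate r, one contributed unit becomes (1 + r) in the canal-maintenance pool and returns 1.5 × (1 + r) / 5 to the contributor.
Setting this equal to 1: 1 + r = 5/1.5 = 3.3333.
So the minimum matching rate is r = 3.3333 − 1 = 2.333.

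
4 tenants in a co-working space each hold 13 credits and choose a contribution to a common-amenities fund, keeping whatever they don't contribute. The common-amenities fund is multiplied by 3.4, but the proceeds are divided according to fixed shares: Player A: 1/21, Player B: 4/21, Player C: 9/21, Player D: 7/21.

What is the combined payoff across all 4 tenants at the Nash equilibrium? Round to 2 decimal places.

114.40 credits

Each unit j contributes comes back to j as 3.4 × (j's share), so j prefers to contribute only if that share exceeds 1/3.4 = 0.2941; otherwise keeping the unit dominates.
Player C and Player D clear that bar, contributing 13 each; the remaining 2 contribute 0. Total contributed: 26.
The common-amenities fund pays out 3.4 × 26 = 88.40 in total (split across the unequal shares, but the aggregate is all that matters for the group sum).
The 2 free-riders keep 13 each, adding 26. Group total = 26 + 88.40 = 114.40.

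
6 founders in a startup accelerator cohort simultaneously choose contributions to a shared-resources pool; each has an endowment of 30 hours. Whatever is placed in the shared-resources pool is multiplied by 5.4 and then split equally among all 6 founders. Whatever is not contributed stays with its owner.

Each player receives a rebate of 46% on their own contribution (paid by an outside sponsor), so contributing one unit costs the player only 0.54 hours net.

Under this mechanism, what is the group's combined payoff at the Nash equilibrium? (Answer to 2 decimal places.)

1054.80 hours

With the mechanism, a contributed unit returns (5.4/6) / 0.54 = 1.6667 per unit of net cost to the contributor — now above 1 — so contributing fully is weakly dominant for every player.
At the Nash equilibrium everyone contributes 30. Group total payoff = 6 × (30 × 0.46 + 5.4 × 30) = 1054.80.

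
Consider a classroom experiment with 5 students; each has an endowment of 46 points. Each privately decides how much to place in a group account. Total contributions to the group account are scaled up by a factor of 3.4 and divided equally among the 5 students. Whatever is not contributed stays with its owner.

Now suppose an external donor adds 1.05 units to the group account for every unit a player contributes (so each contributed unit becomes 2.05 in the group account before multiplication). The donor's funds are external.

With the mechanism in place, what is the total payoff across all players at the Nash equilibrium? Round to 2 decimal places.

1603.10 points

The effective private return per unit is now 3.4 × 2.05 / 5 = 1.3940 > 1, so every player's dominant strategy flips to full contribution.
So the Nash equilibrium is full contribution by all 5; the group earns 3.4 × 2.05 × 230 = 1603.10.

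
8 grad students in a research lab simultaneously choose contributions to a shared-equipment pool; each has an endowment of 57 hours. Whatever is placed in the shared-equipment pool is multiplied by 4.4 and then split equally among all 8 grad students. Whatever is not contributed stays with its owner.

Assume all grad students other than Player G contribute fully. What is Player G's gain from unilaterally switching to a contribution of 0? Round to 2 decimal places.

Switching from a contribution of 57 to 0 lets Player G keep an extra 57 hours, but lowers the shared-equipment pool by 57, which costs Player G their own share of that drop: 4.4/8 × 57 = 31.35.
Net gain = 57 − 31.35 = 25.65. The private return per contributed unit (0.5500) is below 1, so free-riding is indeed the best response regardless of what the others do.

25.65 hours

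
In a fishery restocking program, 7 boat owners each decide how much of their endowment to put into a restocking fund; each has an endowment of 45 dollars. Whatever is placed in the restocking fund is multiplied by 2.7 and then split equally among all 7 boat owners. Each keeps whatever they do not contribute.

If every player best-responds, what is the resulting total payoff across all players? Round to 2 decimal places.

315.00 dollars

Each contributed unit returns 2.7/7 = 0.3857 to its contributor — below 1 — so contributing 0 is dominant for every player. At the Nash equilibrium everyone keeps their 45, and the group total is 7 × 45 = 315.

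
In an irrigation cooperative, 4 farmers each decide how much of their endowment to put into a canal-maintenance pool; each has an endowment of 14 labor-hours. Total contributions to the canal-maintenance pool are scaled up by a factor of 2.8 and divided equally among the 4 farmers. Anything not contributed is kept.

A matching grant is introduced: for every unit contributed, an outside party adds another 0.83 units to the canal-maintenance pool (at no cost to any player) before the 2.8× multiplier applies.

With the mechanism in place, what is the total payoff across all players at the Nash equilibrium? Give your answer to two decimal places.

With the mechanism, a contributed unit returns 2.8 × 1.83 / 4 = 1.2810 per unit of net cost to the contributor — now above 1 — so contributing fully is weakly dominant for every player.
At the Nash equilibrium everyone contributes 14. Group total payoff = 2.8 × 1.83 × 56 = 286.94.

286.94 labor-hours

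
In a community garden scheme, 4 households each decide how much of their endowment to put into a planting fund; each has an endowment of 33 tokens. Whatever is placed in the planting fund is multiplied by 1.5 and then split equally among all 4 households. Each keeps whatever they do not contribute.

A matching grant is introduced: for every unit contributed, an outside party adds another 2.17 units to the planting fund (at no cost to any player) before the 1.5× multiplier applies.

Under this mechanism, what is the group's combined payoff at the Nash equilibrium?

Under the mechanism each unit contributed yields 1.5 × 3.17 / 4 = 1.1888 back to its contributor per unit of net cost, which exceeds 1, making full contribution the dominant choice for everyone.
So the Nash equilibrium is full contribution by all 4; the group earns 1.5 × 3.17 × 132 = 627.66.

627.66 tokens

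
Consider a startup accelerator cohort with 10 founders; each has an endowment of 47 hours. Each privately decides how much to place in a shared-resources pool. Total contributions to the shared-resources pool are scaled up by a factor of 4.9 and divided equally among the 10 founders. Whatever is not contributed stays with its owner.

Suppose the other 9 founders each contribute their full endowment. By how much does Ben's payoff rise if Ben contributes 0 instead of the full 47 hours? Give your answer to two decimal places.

23.97 hours

Switching from a contribution of 47 to 0 lets Ben keep an extra 47 hours, but lowers the shared-resources pool by 47, which costs Ben their own share of that drop: 4.9/10 × 47 = 23.03.
Net gain = 47 − 23.03 = 23.97. The private return per contributed unit (0.4900) is below 1, so free-riding is indeed the best response regardless of what the others do.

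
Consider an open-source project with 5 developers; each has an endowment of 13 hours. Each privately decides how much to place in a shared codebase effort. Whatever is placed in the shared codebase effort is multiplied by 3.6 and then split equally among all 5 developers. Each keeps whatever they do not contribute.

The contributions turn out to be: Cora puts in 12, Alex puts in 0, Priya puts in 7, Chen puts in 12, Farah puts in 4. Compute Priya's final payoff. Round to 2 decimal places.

31.20 hours

Total contributed: 12 + 0 + 7 + 12 + 4 = 35.
Each receives 3.6 × 35 / 5 = 25.20 from the shared codebase effort.
Priya keeps 13 − 7 = 6, so Priya's payoff is 6 + 25.20 = 31.20.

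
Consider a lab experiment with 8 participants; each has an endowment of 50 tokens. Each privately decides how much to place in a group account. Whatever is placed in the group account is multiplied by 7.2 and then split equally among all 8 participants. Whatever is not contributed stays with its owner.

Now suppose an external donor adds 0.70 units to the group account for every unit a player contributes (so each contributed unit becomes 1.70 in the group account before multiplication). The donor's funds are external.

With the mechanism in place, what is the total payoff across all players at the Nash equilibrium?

The effective private return per unit is now 7.2 × 1.70 / 8 = 1.5300 > 1, so every player's dominant strategy flips to full contribution.
So the Nash equilibrium is full contribution by all 8; the group earns 7.2 × 1.70 × 400 = 4896.00.

4896.00 tokens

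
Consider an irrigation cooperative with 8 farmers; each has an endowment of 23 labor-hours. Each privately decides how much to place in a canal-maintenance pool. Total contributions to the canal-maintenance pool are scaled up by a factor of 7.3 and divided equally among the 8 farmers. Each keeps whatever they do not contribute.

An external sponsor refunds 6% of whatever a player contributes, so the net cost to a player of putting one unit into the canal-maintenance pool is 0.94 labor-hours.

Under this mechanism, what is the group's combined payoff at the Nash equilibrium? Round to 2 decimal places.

184.00 labor-hours

The effective private return is (7.3/8) / 0.94 = 0.9707, which is still under 1, so the mechanism doesn't change anyone's dominant strategy: zero contribution.
Everyone keeps their endowment and the group total is 8 × 23 = 184.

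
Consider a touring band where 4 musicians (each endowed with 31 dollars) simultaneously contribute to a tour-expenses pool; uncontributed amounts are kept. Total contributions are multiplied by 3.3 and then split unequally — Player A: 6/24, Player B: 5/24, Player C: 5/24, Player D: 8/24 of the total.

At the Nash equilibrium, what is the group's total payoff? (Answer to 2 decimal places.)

For player j, contributing a unit is worthwhile iff 3.3 × (j's share) ≥ 1, i.e. iff j's share is at least 0.3030.
The only share above 0.3030 is Player D's 8/24, contributing 31; the remaining 3 contribute 0. Total contributed: 31.
The tour-expenses pool pays out 3.3 × 31 = 102.30 in total (split across the unequal shares, but the aggregate is all that matters for the group sum).
The 3 free-riders keep 31 each, adding 93. Group total = 93 + 102.30 = 195.30.

195.30 dollars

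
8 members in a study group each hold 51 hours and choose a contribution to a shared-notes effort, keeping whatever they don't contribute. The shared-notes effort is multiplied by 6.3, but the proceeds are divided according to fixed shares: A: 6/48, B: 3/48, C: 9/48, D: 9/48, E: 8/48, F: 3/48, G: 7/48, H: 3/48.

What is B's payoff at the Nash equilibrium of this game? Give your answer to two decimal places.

111.24 hours

Each unit j contributes comes back to j as 6.3 × (j's share), so j prefers to contribute only if that share exceeds 1/6.3 = 0.1587; otherwise keeping the unit dominates.
C, D and E are above the threshold, contributing 51 each; the remaining 5 contribute 0. Total contributed: 153.
B keeps 51 and receives 6.3 × 153 × 3/48 = 60.24 from the shared-notes effort, for a payoff of 111.24.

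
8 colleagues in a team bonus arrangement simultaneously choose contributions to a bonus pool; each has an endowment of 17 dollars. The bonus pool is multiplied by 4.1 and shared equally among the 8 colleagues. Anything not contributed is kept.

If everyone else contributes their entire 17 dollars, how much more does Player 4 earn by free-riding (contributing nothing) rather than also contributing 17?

8.29 dollars

Switching from a contribution of 17 to 0 lets Player 4 keep an extra 17 dollars, but lowers the bonus pool by 17, which costs Player 4 their own share of that drop: 4.1/8 × 17 = 8.71.
Net gain = 17 − 8.71 = 8.29. The private return per contributed unit (0.5125) is below 1, so free-riding is indeed the best response regardless of what the others do.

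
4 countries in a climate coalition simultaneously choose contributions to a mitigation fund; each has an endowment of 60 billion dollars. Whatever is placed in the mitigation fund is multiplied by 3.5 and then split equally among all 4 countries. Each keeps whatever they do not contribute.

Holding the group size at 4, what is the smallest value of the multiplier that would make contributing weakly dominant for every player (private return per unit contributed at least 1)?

4

A contributed unit returns (multiplier)/4 to its contributor.
This reaches 1 exactly when the multiplier is 4.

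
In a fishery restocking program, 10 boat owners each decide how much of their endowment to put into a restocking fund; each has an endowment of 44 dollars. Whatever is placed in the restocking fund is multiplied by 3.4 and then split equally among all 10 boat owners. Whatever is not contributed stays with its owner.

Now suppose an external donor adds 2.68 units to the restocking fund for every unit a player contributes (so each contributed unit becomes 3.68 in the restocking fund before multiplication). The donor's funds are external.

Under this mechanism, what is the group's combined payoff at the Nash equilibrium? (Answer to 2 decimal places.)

5505.28 dollars

The effective private return per unit is now 3.4 × 3.68 / 10 = 1.2512 > 1, so every player's dominant strategy flips to full contribution.
So the Nash equilibrium is full contribution by all 10; the group earns 3.4 × 3.68 × 440 = 5505.28.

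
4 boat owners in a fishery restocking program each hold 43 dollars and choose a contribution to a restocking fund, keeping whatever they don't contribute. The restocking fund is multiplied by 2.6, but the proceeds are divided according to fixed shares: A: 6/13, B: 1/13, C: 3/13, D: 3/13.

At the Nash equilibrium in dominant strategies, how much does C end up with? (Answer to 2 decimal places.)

Player j's private return per contributed unit is 2.6 × (j's share). Contributing is weakly dominant for j when that share is at least 1/2.6 = 0.3846, and contributing 0 is dominant otherwise.
The only share above 0.3846 is A's 6/13, contributing 43; the remaining 3 contribute 0. Total contributed: 43.
C keeps 43 and receives 2.6 × 43 × 3/13 = 25.80 from the restocking fund, for a payoff of 68.80.

68.80 dollars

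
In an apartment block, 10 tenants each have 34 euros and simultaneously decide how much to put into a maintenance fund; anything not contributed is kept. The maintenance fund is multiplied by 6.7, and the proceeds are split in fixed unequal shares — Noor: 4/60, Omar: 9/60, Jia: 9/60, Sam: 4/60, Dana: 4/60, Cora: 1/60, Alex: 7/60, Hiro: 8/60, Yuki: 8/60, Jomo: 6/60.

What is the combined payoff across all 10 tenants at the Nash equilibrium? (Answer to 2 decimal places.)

727.60 euros

A player with share s gets back 6.7·s per unit contributed, so full contribution is dominant for anyone with s > 1/6.7 = 0.1493 and zero contribution is dominant for anyone below.
Omar and Jia clear that bar, contributing 34 each; the remaining 8 contribute 0. Total contributed: 68.
The maintenance fund pays out 6.7 × 68 = 455.60 in total (split across the unequal shares, but the aggregate is all that matters for the group sum).
The 8 free-riders keep 34 each, adding 272. Group total = 272 + 455.60 = 727.60.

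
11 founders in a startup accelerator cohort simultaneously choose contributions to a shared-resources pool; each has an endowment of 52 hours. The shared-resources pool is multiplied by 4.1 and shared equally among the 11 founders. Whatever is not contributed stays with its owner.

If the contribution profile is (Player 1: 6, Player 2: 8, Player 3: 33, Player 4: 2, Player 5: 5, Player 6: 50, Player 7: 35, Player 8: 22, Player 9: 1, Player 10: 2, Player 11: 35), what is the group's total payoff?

1188.90 hours

Total contributed: 6 + 8 + 33 + 2 + 5 + 50 + 35 + 22 + 1 + 2 + 35 = 199; total kept: 11 × 52 − 199 = 373.
The shared-resources pool pays out 4.1 × 199 = 815.90 in aggregate.
Group total = 373 + 815.90 = 1188.90.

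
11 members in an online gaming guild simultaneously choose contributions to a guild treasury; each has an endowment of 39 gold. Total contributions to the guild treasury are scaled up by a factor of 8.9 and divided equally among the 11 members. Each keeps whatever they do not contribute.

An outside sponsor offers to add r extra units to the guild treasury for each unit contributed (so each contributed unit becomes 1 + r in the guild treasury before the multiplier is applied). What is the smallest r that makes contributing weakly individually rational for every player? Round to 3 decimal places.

0.236

With matching at rate r, one contributed unit becomes (1 + r) in the guild treasury and returns 8.9 × (1 + r) / 11 to the contributor.
Setting this equal to 1: 1 + r = 11/8.9 = 1.2360.
So the minimum matching rate is r = 1.2360 − 1 = 0.236.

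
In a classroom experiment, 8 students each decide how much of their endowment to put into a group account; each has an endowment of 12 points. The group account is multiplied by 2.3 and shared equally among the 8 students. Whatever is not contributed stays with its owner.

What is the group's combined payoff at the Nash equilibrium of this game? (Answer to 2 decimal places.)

96.00 points

Each contributed unit returns 2.3/8 = 0.2875 to its contributor — below 1 — so contributing 0 is dominant for every player. At the Nash equilibrium everyone keeps their 12, and the group total is 8 × 12 = 96.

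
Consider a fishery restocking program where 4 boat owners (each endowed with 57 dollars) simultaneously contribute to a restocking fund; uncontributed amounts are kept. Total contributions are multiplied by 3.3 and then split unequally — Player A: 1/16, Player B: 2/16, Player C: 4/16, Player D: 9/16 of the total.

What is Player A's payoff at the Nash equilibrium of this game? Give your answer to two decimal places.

Each unit j contributes comes back to j as 3.3 × (j's share), so j prefers to contribute only if that share exceeds 1/3.3 = 0.3030; otherwise keeping the unit dominates.
Player D alone (share 9/16) is above the threshold, contributing 57; the remaining 3 contribute 0. Total contributed: 57.
Player A keeps 57 and receives 3.3 × 57 × 1/16 = 11.76 from the restocking fund, for a payoff of 68.76.

68.76 dollars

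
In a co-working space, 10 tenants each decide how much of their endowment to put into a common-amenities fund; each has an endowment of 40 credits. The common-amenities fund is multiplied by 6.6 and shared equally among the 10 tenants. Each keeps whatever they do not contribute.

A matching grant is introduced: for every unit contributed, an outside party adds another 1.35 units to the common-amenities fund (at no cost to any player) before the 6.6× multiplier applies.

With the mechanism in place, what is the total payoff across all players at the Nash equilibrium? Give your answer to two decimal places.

Under the mechanism each unit contributed yields 6.6 × 2.35 / 10 = 1.5510 back to its contributor per unit of net cost, which exceeds 1, making full contribution the dominant choice for everyone.
So the Nash equilibrium is full contribution by all 10; the group earns 6.6 × 2.35 × 400 = 6204.00.

6204.00 credits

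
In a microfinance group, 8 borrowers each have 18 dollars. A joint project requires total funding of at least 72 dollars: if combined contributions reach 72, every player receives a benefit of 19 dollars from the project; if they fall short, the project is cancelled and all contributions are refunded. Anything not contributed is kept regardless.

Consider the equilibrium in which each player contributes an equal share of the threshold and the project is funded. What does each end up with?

Equal share of the threshold: 72/8 = 9.
At this profile no one gains by cutting their contribution: any cut drops the total below 72, the project is cancelled, contributions are refunded, and the deviator ends with 18, which is less than 18 − 9 + 19 = 28. Contributing more than 9 just wastes the excess. So contributing exactly 9 is a best response.
Each player's payoff: 18 − 9 + 19 = 28.

28 dollars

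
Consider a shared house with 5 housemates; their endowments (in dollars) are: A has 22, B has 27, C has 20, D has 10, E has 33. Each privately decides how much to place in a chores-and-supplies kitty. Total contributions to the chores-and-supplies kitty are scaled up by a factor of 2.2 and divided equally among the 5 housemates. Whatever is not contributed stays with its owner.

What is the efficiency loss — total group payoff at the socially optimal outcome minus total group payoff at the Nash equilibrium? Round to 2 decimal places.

134.40 dollars

The private return per contributed unit is 2.2/5 = 0.4400 < 1 for every player regardless of endowment, so the Nash equilibrium is zero contribution and the group total is Σ E_j = 22 + 27 + 20 + 10 + 33 = 112.
Each contributed unit returns 2.200 to the group, so the social optimum is full contribution by everyone: group total = 2.200 × 112 = 246.40.
Efficiency loss = (2.200 − 1) × 112 = 134.40.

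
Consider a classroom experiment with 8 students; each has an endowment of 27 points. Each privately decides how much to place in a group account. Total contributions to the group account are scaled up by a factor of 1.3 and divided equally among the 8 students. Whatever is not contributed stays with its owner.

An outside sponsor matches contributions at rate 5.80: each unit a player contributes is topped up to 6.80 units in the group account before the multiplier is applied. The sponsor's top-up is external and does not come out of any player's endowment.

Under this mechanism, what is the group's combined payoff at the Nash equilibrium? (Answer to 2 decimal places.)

With the mechanism, a contributed unit returns 1.3 × 6.80 / 8 = 1.1050 per unit of net cost to the contributor — now above 1 — so contributing fully is weakly dominant for every player.
At the Nash equilibrium everyone contributes 27. Group total payoff = 1.3 × 6.80 × 216 = 1909.44.

1909.44 points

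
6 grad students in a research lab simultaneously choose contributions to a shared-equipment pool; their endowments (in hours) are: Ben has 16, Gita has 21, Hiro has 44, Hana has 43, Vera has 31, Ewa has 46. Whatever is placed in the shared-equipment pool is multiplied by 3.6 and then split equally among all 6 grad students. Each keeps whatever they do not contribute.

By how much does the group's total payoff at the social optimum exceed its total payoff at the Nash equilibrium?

522.60 hours

The private return per contributed unit is 3.6/6 = 0.6000 < 1 for every player regardless of endowment, so the Nash equilibrium is zero contribution and the group total is Σ E_j = 16 + 21 + 44 + 43 + 31 + 46 = 201.
Each contributed unit returns 3.600 to the group, so the social optimum is full contribution by everyone: group total = 3.600 × 201 = 723.60.
Efficiency loss = (3.600 − 1) × 201 = 522.60.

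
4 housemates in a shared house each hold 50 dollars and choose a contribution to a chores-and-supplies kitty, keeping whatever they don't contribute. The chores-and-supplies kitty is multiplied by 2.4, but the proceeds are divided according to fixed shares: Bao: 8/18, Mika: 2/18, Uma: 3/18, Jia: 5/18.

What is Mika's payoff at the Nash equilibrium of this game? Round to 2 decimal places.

A player with share s gets back 2.4·s per unit contributed, so full contribution is dominant for anyone with s > 1/2.4 = 0.4167 and zero contribution is dominant for anyone below.
Bao alone (share 8/18) is above the threshold, contributing 50; the remaining 3 contribute 0. Total contributed: 50.
Mika keeps 50 and receives 2.4 × 50 × 2/18 = 13.33 from the chores-and-supplies kitty, for a payoff of 63.33.

63.33 dollars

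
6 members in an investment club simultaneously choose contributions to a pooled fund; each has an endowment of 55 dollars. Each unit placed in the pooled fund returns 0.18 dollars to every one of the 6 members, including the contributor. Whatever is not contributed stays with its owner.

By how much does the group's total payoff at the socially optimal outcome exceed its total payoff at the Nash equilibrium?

26.40 dollars

The private return per contributed unit is 0.18 < 1, so contributing 0 is dominant for every player. At the Nash equilibrium everyone keeps their 55, and the group total is 6 × 55 = 330.
Each contributed unit returns 1.080 to the group as a whole (0.18 to each of 6 players), which exceeds 1, so the social optimum is full contribution: group total = 1.080 × 330 = 356.40.
Efficiency loss = 356.40 − 330 = 26.40.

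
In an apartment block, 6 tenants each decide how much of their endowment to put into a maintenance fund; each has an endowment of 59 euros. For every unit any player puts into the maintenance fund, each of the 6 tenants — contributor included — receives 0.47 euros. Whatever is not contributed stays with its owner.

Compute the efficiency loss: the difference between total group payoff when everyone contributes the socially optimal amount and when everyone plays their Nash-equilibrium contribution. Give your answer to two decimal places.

The private return per contributed unit is 0.47 < 1, so contributing 0 is dominant for every player. At the Nash equilibrium everyone keeps their 59, and the group total is 6 × 59 = 354.
Each contributed unit returns 2.820 to the group as a whole (0.47 to each of 6 players), which exceeds 1, so the social optimum is full contribution: group total = 2.820 × 354 = 998.28.
Efficiency loss = 998.28 − 354 = 644.28.

644.28 euros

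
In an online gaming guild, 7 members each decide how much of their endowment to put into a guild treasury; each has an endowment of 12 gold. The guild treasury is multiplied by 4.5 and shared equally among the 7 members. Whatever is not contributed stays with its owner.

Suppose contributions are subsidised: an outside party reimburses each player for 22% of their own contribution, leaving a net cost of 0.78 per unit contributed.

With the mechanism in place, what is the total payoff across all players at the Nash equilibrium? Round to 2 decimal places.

Even with the mechanism, each unit contributed returns only (4.5/7) / 0.78 = 0.8242 per unit of net cost, so contributing nothing is still dominant.
Everyone keeps their endowment and the group total is 7 × 12 = 84.

84.00 gold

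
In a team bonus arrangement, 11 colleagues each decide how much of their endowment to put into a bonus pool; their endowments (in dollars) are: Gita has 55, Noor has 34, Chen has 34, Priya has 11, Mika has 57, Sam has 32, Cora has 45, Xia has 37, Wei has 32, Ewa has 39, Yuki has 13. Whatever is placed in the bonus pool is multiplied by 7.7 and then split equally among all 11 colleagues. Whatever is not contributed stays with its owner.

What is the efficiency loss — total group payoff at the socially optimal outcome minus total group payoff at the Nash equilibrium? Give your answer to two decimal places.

2606.30 dollars

The private return per contributed unit is 7.7/11 = 0.7000 < 1 for every player regardless of endowment, so the Nash equilibrium is zero contribution and the group total is Σ E_j = 55 + 34 + 34 + 11 + 57 + 32 + 45 + 37 + 32 + 39 + 13 = 389.
Each contributed unit returns 7.700 to the group, so the social optimum is full contribution by everyone: group total = 7.700 × 389 = 2995.30.
Efficiency loss = (7.700 − 1) × 389 = 2606.30.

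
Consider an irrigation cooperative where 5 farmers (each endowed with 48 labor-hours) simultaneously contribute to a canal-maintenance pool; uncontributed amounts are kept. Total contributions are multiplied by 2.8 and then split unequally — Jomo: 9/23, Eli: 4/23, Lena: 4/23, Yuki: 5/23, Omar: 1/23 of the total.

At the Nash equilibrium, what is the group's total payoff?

Each unit j contributes comes back to j as 2.8 × (j's share), so j prefers to contribute only if that share exceeds 1/2.8 = 0.3571; otherwise keeping the unit dominates.
Only Jomo (9/23) clears that bar, contributing 48; the remaining 4 contribute 0. Total contributed: 48.
The canal-maintenance pool pays out 2.8 × 48 = 134.40 in total (split across the unequal shares, but the aggregate is all that matters for the group sum).
The 4 free-riders keep 48 each, adding 192. Group total = 192 + 134.40 = 326.40.

326.40 labor-hours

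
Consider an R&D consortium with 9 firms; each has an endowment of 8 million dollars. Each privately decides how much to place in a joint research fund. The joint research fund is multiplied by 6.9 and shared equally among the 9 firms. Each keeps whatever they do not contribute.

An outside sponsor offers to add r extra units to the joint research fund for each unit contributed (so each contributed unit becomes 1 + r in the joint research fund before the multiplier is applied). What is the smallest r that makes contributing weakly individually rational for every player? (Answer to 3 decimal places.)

0.304

With matching at rate r, one contributed unit becomes (1 + r) in the joint research fund and returns 6.9 × (1 + r) / 9 to the contributor.
Setting this equal to 1: 1 + r = 9/6.9 = 1.3043.
So the minimum matching rate is r = 1.3043 − 1 = 0.304.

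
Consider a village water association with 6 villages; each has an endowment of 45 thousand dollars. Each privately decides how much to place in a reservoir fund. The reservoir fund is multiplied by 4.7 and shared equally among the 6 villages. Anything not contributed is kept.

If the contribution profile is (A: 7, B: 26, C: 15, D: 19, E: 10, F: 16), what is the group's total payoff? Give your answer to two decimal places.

Total contributed: 7 + 26 + 15 + 19 + 10 + 16 = 93; total kept: 6 × 45 − 93 = 177.
The reservoir fund pays out 4.7 × 93 = 437.10 in aggregate.
Group total = 177 + 437.10 = 614.10.

614.10 thousand dollars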